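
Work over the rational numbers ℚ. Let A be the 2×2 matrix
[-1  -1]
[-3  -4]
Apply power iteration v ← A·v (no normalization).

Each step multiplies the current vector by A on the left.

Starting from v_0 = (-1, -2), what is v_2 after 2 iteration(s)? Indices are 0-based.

v_2 = (-14, -53)

v_0 = (-1, -2).
v_1 = A·v_0 = (3, 11).
v_2 = A·v_1 = (-14, -53).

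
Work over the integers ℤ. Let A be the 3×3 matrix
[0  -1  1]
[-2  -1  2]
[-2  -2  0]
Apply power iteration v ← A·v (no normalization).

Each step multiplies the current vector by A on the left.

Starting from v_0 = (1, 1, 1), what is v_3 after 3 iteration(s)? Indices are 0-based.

v_3 = (9, 17, 20)

v_0 = (1, 1, 1).
v_1 = A·v_0 = (0, -1, -4).
v_2 = A·v_1 = (-3, -7, 2).
v_3 = A·v_2 = (9, 17, 20).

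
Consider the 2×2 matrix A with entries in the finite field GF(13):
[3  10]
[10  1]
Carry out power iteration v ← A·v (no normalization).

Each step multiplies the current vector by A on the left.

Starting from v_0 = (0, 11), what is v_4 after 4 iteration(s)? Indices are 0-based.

v_4 = (9, 6)

v_0 = (0, 11).
v_1 = A·v_0 = (6, 11).
v_2 = A·v_1 = (11, 6).
v_3 = A·v_2 = (2, 12).
v_4 = A·v_3 = (9, 6).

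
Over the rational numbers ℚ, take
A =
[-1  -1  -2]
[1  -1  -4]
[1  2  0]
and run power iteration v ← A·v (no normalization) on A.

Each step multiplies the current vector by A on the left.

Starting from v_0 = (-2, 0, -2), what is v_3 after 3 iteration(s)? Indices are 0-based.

v_0 = (-2, 0, -2).
v_1 = A·v_0 = (6, 6, -2).
v_2 = A·v_1 = (-8, 8, 18).
v_3 = A·v_2 = (-36, -88, 8).

v_3 = (-36, -88, 8)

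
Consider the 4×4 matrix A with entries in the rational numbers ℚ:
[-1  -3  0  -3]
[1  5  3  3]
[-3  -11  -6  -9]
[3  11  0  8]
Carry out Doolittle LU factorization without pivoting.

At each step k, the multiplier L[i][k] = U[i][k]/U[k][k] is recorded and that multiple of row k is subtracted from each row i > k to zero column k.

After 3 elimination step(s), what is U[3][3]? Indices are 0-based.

U[3][3] = -1

k=0: U[0][0]=-1
  eliminate (1,0): mult=-1, new row 1: (0, 2, 3, 0); set L[1][0]=-1
  eliminate (2,0): mult=3, new row 2: (0, -2, -6, 0); set L[2][0]=3
  eliminate (3,0): mult=-3, new row 3: (0, 2, 0, -1); set L[3][0]=-3
k=1: U[1][1]=2
  eliminate (2,1): mult=-1, new row 2: (0, 0, -3, 0); set L[2][1]=-1
  eliminate (3,1): mult=1, new row 3: (0, 0, -3, -1); set L[3][1]=1
k=2: U[2][2]=-3
  eliminate (3,2): mult=1, new row 3: (0, 0, 0, -1); set L[3][2]=1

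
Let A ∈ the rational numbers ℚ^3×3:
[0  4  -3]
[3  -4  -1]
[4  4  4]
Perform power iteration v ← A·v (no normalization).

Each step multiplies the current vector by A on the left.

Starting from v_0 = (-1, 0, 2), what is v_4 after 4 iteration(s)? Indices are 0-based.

v_0 = (-1, 0, 2).
v_1 = A·v_0 = (-6, -5, 4).
v_2 = A·v_1 = (-32, -2, -28).
v_3 = A·v_2 = (76, -60, -248).
v_4 = A·v_3 = (504, 716, -928).

v_4 = (504, 716, -928)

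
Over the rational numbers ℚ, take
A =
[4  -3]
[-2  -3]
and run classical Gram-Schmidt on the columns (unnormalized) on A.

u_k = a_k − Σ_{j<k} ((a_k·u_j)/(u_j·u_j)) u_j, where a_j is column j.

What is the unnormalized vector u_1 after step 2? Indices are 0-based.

Step 1: u_0 = a_0 = (4, -2).
Step 2: u_1 = a_1 − (-3/10)·u_0 = (-9/5, -18/5).

u_1 = (-9/5, -18/5)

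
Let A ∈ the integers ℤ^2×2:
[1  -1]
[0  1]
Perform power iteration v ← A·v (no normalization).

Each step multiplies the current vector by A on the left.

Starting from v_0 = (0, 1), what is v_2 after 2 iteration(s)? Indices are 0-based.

v_2 = (-2, 1)

v_0 = (0, 1).
v_1 = A·v_0 = (-1, 1).
v_2 = A·v_1 = (-2, 1).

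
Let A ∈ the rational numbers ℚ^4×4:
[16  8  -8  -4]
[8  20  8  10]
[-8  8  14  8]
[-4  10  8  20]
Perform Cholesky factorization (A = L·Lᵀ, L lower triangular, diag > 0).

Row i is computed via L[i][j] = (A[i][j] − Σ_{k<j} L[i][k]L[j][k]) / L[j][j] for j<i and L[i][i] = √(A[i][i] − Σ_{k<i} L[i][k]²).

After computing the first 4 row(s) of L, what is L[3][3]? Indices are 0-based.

Step 1: L[0][0] = √(16) = 4.
  L[1][0] = (8) / L[0][0] = 2.
Step 2: L[1][1] = √(16) = 4.
  L[2][0] = (-8) / L[0][0] = -2.
  L[2][1] = (12) / L[1][1] = 3.
Step 3: L[2][2] = √(1) = 1.
  L[3][0] = (-4) / L[0][0] = -1.
  L[3][1] = (12) / L[1][1] = 3.
  L[3][2] = (-3) / L[2][2] = -3.
Step 4: L[3][3] = √(1) = 1.

L[3][3] = 1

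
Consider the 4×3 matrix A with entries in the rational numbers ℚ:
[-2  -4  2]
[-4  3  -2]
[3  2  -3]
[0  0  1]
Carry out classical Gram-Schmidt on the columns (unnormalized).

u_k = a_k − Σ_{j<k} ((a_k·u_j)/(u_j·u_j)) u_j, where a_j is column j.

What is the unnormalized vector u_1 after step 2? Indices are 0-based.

u_1 = (-112/29, 95/29, 52/29, 0)

Step 1: u_0 = a_0 = (-2, -4, 3, 0).
Step 2: u_1 = a_1 − (2/29)·u_0 = (-112/29, 95/29, 52/29, 0).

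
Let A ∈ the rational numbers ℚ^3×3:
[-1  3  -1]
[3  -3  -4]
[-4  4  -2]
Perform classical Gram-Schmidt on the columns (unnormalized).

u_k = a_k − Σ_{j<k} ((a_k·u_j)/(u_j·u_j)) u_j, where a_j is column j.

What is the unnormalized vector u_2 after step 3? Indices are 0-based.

u_2 = (0, -88/25, -66/25)

Step 1: u_0 = a_0 = (-1, 3, -4).
Step 2: u_1 = a_1 − (-14/13)·u_0 = (25/13, 3/13, -4/13).
Step 3: u_2 = a_2 − (-3/26)·u_0 − (-29/50)·u_1 = (0, -88/25, -66/25).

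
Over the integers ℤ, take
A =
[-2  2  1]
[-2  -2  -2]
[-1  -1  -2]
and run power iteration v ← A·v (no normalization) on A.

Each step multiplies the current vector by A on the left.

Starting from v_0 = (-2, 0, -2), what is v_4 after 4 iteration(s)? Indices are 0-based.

v_0 = (-2, 0, -2).
v_1 = A·v_0 = (2, 8, 6).
v_2 = A·v_1 = (18, -32, -22).
v_3 = A·v_2 = (-122, 72, 58).
v_4 = A·v_3 = (446, -16, -66).

v_4 = (446, -16, -66)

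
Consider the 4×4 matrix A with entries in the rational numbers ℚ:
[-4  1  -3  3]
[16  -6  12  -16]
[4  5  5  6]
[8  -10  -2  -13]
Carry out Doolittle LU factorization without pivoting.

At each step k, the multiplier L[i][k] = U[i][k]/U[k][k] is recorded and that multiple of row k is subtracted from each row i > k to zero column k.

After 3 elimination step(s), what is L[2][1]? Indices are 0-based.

L[2][1] = -3

Step 1: pivot at (0,0) is -4.
  row1 ← row1 − (-4)·row0  ⇒  L[1][0]=-4, U row1=(0, -2, 0, -4)
  row2 ← row2 − (-1)·row0  ⇒  L[2][0]=-1, U row2=(0, 6, 2, 9)
  row3 ← row3 − (-2)·row0  ⇒  L[3][0]=-2, U row3=(0, -8, -8, -7)
Step 2: pivot at (1,1) is -2.
  row2 ← row2 − (-3)·row1  ⇒  L[2][1]=-3, U row2=(0, 0, 2, -3)
  row3 ← row3 − (4)·row1  ⇒  L[3][1]=4, U row3=(0, 0, -8, 9)
Step 3: pivot at (2,2) is 2.
  row3 ← row3 − (-4)·row2  ⇒  L[3][2]=-4, U row3=(0, 0, 0, -3)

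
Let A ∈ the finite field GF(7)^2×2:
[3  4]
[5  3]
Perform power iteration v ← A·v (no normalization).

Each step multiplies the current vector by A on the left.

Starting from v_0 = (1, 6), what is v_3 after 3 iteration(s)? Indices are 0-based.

v_3 = (5, 0)

v_0 = (1, 6).
v_1 = A·v_0 = (6, 2).
v_2 = A·v_1 = (5, 1).
v_3 = A·v_2 = (5, 0).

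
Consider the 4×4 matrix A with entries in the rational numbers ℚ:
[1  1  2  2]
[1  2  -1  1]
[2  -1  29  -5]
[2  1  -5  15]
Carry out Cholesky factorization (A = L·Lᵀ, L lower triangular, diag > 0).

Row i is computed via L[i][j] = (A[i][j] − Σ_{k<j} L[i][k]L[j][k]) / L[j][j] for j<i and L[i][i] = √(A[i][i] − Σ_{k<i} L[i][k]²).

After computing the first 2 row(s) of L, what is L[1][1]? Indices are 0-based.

Step 1: L[0][0] = √(1) = 1.
  L[1][0] = (1) / L[0][0] = 1.
Step 2: L[1][1] = √(1) = 1.

L[1][1] = 1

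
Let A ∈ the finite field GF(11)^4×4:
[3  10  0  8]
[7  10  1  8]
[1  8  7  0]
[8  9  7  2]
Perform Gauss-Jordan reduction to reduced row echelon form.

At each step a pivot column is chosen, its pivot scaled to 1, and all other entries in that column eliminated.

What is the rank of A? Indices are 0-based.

rank = 4

step 1: normalize row 0 (÷3) = (1, 7, 0, 10)
  row 1: subtract 7×row0 = (0, 5, 1, 4)
  row 2: subtract 1×row0 = (0, 1, 7, 1)
  row 3: subtract 8×row0 = (0, 8, 7, 10)
step 2: normalize row 1 (÷5) = (0, 1, 9, 3)
  row 0: subtract 7×row1 = (1, 0, 3, 0)
  row 2: subtract 1×row1 = (0, 0, 9, 9)
  row 3: subtract 8×row1 = (0, 0, 1, 8)
step 3: normalize row 2 (÷9) = (0, 0, 1, 1)
  row 0: subtract 3×row2 = (1, 0, 0, 8)
  row 1: subtract 9×row2 = (0, 1, 0, 5)
  row 3: subtract 1×row2 = (0, 0, 0, 7)
step 4: normalize row 3 (÷7) = (0, 0, 0, 1)
  row 0: subtract 8×row3 = (1, 0, 0, 0)
  row 1: subtract 5×row3 = (0, 1, 0, 0)
  row 2: subtract 1×row3 = (0, 0, 1, 0)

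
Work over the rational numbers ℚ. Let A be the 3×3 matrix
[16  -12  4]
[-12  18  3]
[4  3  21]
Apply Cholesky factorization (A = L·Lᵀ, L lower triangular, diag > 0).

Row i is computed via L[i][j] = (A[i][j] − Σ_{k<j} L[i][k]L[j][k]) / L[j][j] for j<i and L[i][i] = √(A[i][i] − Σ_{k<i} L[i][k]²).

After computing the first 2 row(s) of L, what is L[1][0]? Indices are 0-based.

Step 1: L[0][0] = √(16) = 4.
  L[1][0] = (-12) / L[0][0] = -3.
Step 2: L[1][1] = √(9) = 3.

L[1][0] = -3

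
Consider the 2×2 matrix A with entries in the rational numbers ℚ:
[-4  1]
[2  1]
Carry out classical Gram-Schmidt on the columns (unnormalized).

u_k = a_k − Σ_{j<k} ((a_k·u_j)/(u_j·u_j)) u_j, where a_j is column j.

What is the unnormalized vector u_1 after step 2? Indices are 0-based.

Step 1: u_0 = a_0 = (-4, 2).
Step 2: u_1 = a_1 − (-1/10)·u_0 = (3/5, 6/5).

u_1 = (3/5, 6/5)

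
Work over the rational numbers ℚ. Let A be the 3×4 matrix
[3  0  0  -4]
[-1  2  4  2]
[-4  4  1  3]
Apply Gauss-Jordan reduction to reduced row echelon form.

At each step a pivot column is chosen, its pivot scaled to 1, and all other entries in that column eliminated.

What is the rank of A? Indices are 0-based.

step 1: normalize row 0 (÷3) = (1, 0, 0, -4/3)
  row 1: subtract -1×row0 = (0, 2, 4, 2/3)
  row 2: subtract -4×row0 = (0, 4, 1, -7/3)
step 2: normalize row 1 (÷2) = (0, 1, 2, 1/3)
  row 2: subtract 4×row1 = (0, 0, -7, -11/3)
step 3: normalize row 2 (÷-7) = (0, 0, 1, 11/21)
  row 1: subtract 2×row2 = (0, 1, 0, -5/7)

rank = 3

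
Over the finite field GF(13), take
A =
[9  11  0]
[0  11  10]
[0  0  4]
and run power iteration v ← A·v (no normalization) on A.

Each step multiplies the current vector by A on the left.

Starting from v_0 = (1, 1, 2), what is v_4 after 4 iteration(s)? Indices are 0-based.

v_4 = (8, 10, 5)

v_0 = (1, 1, 2).
v_1 = A·v_0 = (7, 5, 8).
v_2 = A·v_1 = (1, 5, 6).
v_3 = A·v_2 = (12, 11, 11).
v_4 = A·v_3 = (8, 10, 5).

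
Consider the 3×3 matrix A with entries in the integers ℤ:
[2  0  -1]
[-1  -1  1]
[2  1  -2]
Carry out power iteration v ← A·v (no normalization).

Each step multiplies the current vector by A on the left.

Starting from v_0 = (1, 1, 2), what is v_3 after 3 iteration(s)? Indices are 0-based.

v_0 = (1, 1, 2).
v_1 = A·v_0 = (0, 0, -1).
v_2 = A·v_1 = (1, -1, 2).
v_3 = A·v_2 = (0, 2, -3).

v_3 = (0, 2, -3)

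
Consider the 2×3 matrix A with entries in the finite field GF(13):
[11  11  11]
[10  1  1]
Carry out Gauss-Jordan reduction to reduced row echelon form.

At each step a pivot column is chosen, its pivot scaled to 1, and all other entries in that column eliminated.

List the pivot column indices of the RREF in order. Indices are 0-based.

[1] R0 /= 11  ⇒  (1, 1, 1)
     R1 -= 10·R0  ⇒  (0, 4, 4)
[2] R1 /= 4  ⇒  (0, 1, 1)
     R0 -= 1·R1  ⇒  (1, 0, 0)

pivot columns: 0, 1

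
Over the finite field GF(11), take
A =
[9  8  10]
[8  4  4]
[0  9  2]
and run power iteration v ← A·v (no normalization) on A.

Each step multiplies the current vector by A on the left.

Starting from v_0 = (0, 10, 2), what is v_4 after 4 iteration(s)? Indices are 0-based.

v_0 = (0, 10, 2).
v_1 = A·v_0 = (1, 4, 6).
v_2 = A·v_1 = (2, 4, 4).
v_3 = A·v_2 = (2, 4, 0).
v_4 = A·v_3 = (6, 10, 3).

v_4 = (6, 10, 3)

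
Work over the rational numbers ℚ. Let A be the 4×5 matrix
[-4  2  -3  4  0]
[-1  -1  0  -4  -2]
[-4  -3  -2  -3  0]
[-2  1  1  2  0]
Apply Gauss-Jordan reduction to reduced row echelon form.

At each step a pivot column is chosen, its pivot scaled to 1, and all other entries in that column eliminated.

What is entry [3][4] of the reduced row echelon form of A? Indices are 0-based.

step 1: normalize row 0 (÷-4) = (1, -1/2, 3/4, -1, 0)
  row 1: subtract -1×row0 = (0, -3/2, 3/4, -5, -2)
  row 2: subtract -4×row0 = (0, -5, 1, -7, 0)
  row 3: subtract -2×row0 = (0, 0, 5/2, 0, 0)
step 2: normalize row 1 (÷-3/2) = (0, 1, -1/2, 10/3, 4/3)
  row 0: subtract -1/2×row1 = (1, 0, 1/2, 2/3, 2/3)
  row 2: subtract -5×row1 = (0, 0, -3/2, 29/3, 20/3)
step 3: normalize row 2 (÷-3/2) = (0, 0, 1, -58/9, -40/9)
  row 0: subtract 1/2×row2 = (1, 0, 0, 35/9, 26/9)
  row 1: subtract -1/2×row2 = (0, 1, 0, 1/9, -8/9)
  row 3: subtract 5/2×row2 = (0, 0, 0, 145/9, 100/9)
step 4: normalize row 3 (÷145/9) = (0, 0, 0, 1, 20/29)
  row 0: subtract 35/9×row3 = (1, 0, 0, 0, 6/29)
  row 1: subtract 1/9×row3 = (0, 1, 0, 0, -28/29)
  row 2: subtract -58/9×row3 = (0, 0, 1, 0, 0)

M[3][4] = 20/29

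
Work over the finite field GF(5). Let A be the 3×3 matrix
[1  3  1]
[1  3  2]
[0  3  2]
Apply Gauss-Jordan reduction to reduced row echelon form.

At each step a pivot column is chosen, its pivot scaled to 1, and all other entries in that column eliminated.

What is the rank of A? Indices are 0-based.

pivot(0,0)=1: scale R0 → (1, 3, 1)
  clear (1,0): R1 −= (1)R0 → (0, 0, 1)
pivot(1,1): swap R1↔R2
pivot(1,1)=3: scale R1 → (0, 1, 4)
  clear (0,1): R0 −= (3)R1 → (1, 0, 4)
pivot(2,2)=1: scale R2 → (0, 0, 1)
  clear (0,2): R0 −= (4)R2 → (1, 0, 0)
  clear (1,2): R1 −= (4)R2 → (0, 1, 0)

rank = 3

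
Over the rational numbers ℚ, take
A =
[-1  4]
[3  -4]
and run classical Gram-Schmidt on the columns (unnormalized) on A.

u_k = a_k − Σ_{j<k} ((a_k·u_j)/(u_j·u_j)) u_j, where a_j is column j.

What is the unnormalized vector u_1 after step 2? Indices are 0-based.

u_1 = (12/5, 4/5)

Step 1: u_0 = a_0 = (-1, 3).
Step 2: u_1 = a_1 − (-8/5)·u_0 = (12/5, 4/5).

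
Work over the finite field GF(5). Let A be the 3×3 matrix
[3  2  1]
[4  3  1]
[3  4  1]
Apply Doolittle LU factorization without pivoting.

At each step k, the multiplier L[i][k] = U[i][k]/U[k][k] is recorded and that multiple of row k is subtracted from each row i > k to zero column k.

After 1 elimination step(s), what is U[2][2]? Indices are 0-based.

U[2][2] = 0

k=0: U[0][0]=3
  eliminate (1,0): mult=3, new row 1: (0, 2, 3); set L[1][0]=3
  eliminate (2,0): mult=1, new row 2: (0, 2, 0); set L[2][0]=1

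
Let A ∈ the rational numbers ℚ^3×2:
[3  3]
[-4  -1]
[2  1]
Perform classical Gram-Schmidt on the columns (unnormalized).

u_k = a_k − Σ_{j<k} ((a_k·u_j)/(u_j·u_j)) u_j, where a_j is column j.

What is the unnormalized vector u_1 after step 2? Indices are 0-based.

Step 1: u_0 = a_0 = (3, -4, 2).
Step 2: u_1 = a_1 − (15/29)·u_0 = (42/29, 31/29, -1/29).

u_1 = (42/29, 31/29, -1/29)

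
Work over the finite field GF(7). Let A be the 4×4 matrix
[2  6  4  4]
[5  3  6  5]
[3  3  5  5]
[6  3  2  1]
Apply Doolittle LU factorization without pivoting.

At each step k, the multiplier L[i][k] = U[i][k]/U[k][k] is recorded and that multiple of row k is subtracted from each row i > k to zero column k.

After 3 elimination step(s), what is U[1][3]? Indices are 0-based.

U[1][3] = 2

[col 0] pivot 2
  R1 -= 6*R0 → (0, 2, 3, 2)  (L[1][0] := 6)
  R2 -= 5*R0 → (0, 1, 6, 6)  (L[2][0] := 5)
  R3 -= 3*R0 → (0, 6, 4, 3)  (L[3][0] := 3)
[col 1] pivot 2
  R2 -= 4*R1 → (0, 0, 1, 5)  (L[2][1] := 4)
  R3 -= 3*R1 → (0, 0, 2, 4)  (L[3][1] := 3)
[col 2] pivot 1
  R3 -= 2*R2 → (0, 0, 0, 1)  (L[3][2] := 2)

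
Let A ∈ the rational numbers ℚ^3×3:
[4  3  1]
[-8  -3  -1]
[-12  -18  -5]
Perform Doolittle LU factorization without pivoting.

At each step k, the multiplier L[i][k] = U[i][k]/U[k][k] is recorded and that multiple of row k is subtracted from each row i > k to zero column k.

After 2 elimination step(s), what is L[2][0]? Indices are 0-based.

[col 0] pivot 4
  R1 -= -2*R0 → (0, 3, 1)  (L[1][0] := -2)
  R2 -= -3*R0 → (0, -9, -2)  (L[2][0] := -3)
[col 1] pivot 3
  R2 -= -3*R1 → (0, 0, 1)  (L[2][1] := -3)

L[2][0] = -3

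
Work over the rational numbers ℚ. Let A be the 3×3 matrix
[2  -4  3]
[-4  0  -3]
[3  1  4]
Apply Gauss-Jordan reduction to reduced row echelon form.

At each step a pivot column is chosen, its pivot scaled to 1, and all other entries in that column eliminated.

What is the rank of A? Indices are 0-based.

[1] R0 /= 2  ⇒  (1, -2, 3/2)
     R1 -= -4·R0  ⇒  (0, -8, 3)
     R2 -= 3·R0  ⇒  (0, 7, -1/2)
[2] R1 /= -8  ⇒  (0, 1, -3/8)
     R0 -= -2·R1  ⇒  (1, 0, 3/4)
     R2 -= 7·R1  ⇒  (0, 0, 17/8)
[3] R2 /= 17/8  ⇒  (0, 0, 1)
     R0 -= 3/4·R2  ⇒  (1, 0, 0)
     R1 -= -3/8·R2  ⇒  (0, 1, 0)

rank = 3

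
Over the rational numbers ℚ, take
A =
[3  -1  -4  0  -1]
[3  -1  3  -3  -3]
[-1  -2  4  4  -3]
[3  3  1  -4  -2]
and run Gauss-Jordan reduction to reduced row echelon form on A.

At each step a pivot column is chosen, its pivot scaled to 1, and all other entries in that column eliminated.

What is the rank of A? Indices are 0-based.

rank = 4

step 1: normalize row 0 (÷3) = (1, -1/3, -4/3, 0, -1/3)
  row 1: subtract 3×row0 = (0, 0, 7, -3, -2)
  row 2: subtract -1×row0 = (0, -7/3, 8/3, 4, -10/3)
  row 3: subtract 3×row0 = (0, 4, 5, -4, -1)
step 2: exchange rows 1,2
step 2: normalize row 1 (÷-7/3) = (0, 1, -8/7, -12/7, 10/7)
  row 0: subtract -1/3×row1 = (1, 0, -12/7, -4/7, 1/7)
  row 3: subtract 4×row1 = (0, 0, 67/7, 20/7, -47/7)
step 3: normalize row 2 (÷7) = (0, 0, 1, -3/7, -2/7)
  row 0: subtract -12/7×row2 = (1, 0, 0, -64/49, -17/49)
  row 1: subtract -8/7×row2 = (0, 1, 0, -108/49, 54/49)
  row 3: subtract 67/7×row2 = (0, 0, 0, 341/49, -195/49)
step 4: normalize row 3 (÷341/49) = (0, 0, 0, 1, -195/341)
  row 0: subtract -64/49×row3 = (1, 0, 0, 0, -373/341)
  row 1: subtract -108/49×row3 = (0, 1, 0, 0, -54/341)
  row 2: subtract -3/7×row3 = (0, 0, 1, 0, -181/341)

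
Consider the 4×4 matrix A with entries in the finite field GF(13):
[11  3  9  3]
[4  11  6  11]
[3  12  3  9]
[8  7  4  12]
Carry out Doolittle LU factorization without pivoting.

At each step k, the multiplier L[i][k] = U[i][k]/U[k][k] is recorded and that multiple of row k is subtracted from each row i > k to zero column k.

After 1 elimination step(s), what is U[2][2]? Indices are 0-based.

U[2][2] = 10

k=0: U[0][0]=11
  eliminate (1,0): mult=11, new row 1: (0, 4, 11, 4); set L[1][0]=11
  eliminate (2,0): mult=5, new row 2: (0, 10, 10, 7); set L[2][0]=5
  eliminate (3,0): mult=9, new row 3: (0, 6, 1, 11); set L[3][0]=9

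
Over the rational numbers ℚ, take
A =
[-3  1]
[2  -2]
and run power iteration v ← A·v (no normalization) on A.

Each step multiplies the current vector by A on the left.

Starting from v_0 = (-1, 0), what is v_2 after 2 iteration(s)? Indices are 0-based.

v_0 = (-1, 0).
v_1 = A·v_0 = (3, -2).
v_2 = A·v_1 = (-11, 10).

v_2 = (-11, 10)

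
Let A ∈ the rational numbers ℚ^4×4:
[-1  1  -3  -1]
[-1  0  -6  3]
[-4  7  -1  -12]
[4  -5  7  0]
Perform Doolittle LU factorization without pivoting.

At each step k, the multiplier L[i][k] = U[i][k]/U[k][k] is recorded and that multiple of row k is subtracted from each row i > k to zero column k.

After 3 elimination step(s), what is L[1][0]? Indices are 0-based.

L[1][0] = 1

Step 1: pivot at (0,0) is -1.
  row1 ← row1 − (1)·row0  ⇒  L[1][0]=1, U row1=(0, -1, -3, 4)
  row2 ← row2 − (4)·row0  ⇒  L[2][0]=4, U row2=(0, 3, 11, -8)
  row3 ← row3 − (-4)·row0  ⇒  L[3][0]=-4, U row3=(0, -1, -5, -4)
Step 2: pivot at (1,1) is -1.
  row2 ← row2 − (-3)·row1  ⇒  L[2][1]=-3, U row2=(0, 0, 2, 4)
  row3 ← row3 − (1)·row1  ⇒  L[3][1]=1, U row3=(0, 0, -2, -8)
Step 3: pivot at (2,2) is 2.
  row3 ← row3 − (-1)·row2  ⇒  L[3][2]=-1, U row3=(0, 0, 0, -4)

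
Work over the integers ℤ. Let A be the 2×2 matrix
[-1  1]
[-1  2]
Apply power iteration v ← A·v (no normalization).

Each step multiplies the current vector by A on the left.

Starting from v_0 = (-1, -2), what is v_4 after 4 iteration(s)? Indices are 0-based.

v_0 = (-1, -2).
v_1 = A·v_0 = (-1, -3).
v_2 = A·v_1 = (-2, -5).
v_3 = A·v_2 = (-3, -8).
v_4 = A·v_3 = (-5, -13).

v_4 = (-5, -13)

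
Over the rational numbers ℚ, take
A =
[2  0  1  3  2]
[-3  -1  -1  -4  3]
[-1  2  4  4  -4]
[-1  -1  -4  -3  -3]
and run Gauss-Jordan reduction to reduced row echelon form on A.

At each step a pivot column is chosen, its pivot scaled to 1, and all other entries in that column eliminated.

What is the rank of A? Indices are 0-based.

rank = 4

pivot(0,0)=2: scale R0 → (1, 0, 1/2, 3/2, 1)
  clear (1,0): R1 −= (-3)R0 → (0, -1, 1/2, 1/2, 6)
  clear (2,0): R2 −= (-1)R0 → (0, 2, 9/2, 11/2, -3)
  clear (3,0): R3 −= (-1)R0 → (0, -1, -7/2, -3/2, -2)
pivot(1,1)=-1: scale R1 → (0, 1, -1/2, -1/2, -6)
  clear (2,1): R2 −= (2)R1 → (0, 0, 11/2, 13/2, 9)
  clear (3,1): R3 −= (-1)R1 → (0, 0, -4, -2, -8)
pivot(2,2)=11/2: scale R2 → (0, 0, 1, 13/11, 18/11)
  clear (0,2): R0 −= (1/2)R2 → (1, 0, 0, 10/11, 2/11)
  clear (1,2): R1 −= (-1/2)R2 → (0, 1, 0, 1/11, -57/11)
  clear (3,2): R3 −= (-4)R2 → (0, 0, 0, 30/11, -16/11)
pivot(3,3)=30/11: scale R3 → (0, 0, 0, 1, -8/15)
  clear (0,3): R0 −= (10/11)R3 → (1, 0, 0, 0, 2/3)
  clear (1,3): R1 −= (1/11)R3 → (0, 1, 0, 0, -77/15)
  clear (2,3): R2 −= (13/11)R3 → (0, 0, 1, 0, 34/15)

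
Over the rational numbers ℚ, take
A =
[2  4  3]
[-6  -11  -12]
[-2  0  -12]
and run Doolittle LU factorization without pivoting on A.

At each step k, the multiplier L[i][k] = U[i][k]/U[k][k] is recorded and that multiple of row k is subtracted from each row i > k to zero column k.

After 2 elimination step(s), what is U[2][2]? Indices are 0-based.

k=0: U[0][0]=2
  eliminate (1,0): mult=-3, new row 1: (0, 1, -3); set L[1][0]=-3
  eliminate (2,0): mult=-1, new row 2: (0, 4, -9); set L[2][0]=-1
k=1: U[1][1]=1
  eliminate (2,1): mult=4, new row 2: (0, 0, 3); set L[2][1]=4

U[2][2] = 3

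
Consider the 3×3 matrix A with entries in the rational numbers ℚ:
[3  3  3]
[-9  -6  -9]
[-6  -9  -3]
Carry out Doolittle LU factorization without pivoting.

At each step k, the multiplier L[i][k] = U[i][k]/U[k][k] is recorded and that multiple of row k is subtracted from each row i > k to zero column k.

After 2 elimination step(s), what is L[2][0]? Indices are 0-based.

Step 1: pivot at (0,0) is 3.
  row1 ← row1 − (-3)·row0  ⇒  L[1][0]=-3, U row1=(0, 3, 0)
  row2 ← row2 − (-2)·row0  ⇒  L[2][0]=-2, U row2=(0, -3, 3)
Step 2: pivot at (1,1) is 3.
  row2 ← row2 − (-1)·row1  ⇒  L[2][1]=-1, U row2=(0, 0, 3)

L[2][0] = -2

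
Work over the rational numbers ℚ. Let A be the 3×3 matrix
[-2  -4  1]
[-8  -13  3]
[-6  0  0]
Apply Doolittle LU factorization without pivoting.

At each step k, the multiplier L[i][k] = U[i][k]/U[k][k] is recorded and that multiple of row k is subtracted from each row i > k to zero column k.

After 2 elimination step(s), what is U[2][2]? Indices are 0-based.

U[2][2] = 1

Step 1: pivot at (0,0) is -2.
  row1 ← row1 − (4)·row0  ⇒  L[1][0]=4, U row1=(0, 3, -1)
  row2 ← row2 − (3)·row0  ⇒  L[2][0]=3, U row2=(0, 12, -3)
Step 2: pivot at (1,1) is 3.
  row2 ← row2 − (4)·row1  ⇒  L[2][1]=4, U row2=(0, 0, 1)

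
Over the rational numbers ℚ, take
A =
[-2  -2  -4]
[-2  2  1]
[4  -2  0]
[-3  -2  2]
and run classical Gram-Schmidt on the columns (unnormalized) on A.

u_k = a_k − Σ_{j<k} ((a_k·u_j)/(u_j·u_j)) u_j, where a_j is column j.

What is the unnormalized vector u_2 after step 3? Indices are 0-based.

Step 1: u_0 = a_0 = (-2, -2, 4, -3).
Step 2: u_1 = a_1 − (-2/33)·u_0 = (-70/33, 62/33, -58/33, -24/11).
Step 3: u_2 = a_2 − (0)·u_0 − (99/262)·u_1 = (-419/131, 38/131, 87/131, 370/131).

u_2 = (-419/131, 38/131, 87/131, 370/131)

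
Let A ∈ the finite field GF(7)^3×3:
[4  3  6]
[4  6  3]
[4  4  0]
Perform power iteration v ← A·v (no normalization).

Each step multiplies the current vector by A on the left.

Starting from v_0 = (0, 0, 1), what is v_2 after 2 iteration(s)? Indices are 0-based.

v_0 = (0, 0, 1).
v_1 = A·v_0 = (6, 3, 0).
v_2 = A·v_1 = (5, 0, 1).

v_2 = (5, 0, 1)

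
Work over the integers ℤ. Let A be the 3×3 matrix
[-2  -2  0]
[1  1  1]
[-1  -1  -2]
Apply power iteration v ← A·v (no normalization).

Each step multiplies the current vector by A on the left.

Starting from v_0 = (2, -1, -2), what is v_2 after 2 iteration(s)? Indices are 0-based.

v_0 = (2, -1, -2).
v_1 = A·v_0 = (-2, -1, 3).
v_2 = A·v_1 = (6, 0, -3).

v_2 = (6, 0, -3)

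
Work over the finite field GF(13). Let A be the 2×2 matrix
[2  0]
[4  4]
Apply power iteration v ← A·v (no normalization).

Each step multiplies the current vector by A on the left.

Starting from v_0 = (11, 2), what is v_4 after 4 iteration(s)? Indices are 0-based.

v_0 = (11, 2).
v_1 = A·v_0 = (9, 0).
v_2 = A·v_1 = (5, 10).
v_3 = A·v_2 = (10, 8).
v_4 = A·v_3 = (7, 7).

v_4 = (7, 7)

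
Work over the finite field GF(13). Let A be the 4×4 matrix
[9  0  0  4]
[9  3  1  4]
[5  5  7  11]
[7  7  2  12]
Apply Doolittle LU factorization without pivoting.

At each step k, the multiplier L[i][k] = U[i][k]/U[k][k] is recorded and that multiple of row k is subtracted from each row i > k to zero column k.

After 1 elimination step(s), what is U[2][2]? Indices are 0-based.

[col 0] pivot 9
  R1 -= 1*R0 → (0, 3, 1, 0)  (L[1][0] := 1)
  R2 -= 2*R0 → (0, 5, 7, 3)  (L[2][0] := 2)
  R3 -= 8*R0 → (0, 7, 2, 6)  (L[3][0] := 8)

U[2][2] = 7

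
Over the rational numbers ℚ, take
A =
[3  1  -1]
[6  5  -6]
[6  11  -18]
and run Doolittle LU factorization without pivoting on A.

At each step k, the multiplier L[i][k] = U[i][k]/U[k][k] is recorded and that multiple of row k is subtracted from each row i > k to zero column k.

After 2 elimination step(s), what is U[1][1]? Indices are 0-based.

U[1][1] = 3

k=0: U[0][0]=3
  eliminate (1,0): mult=2, new row 1: (0, 3, -4); set L[1][0]=2
  eliminate (2,0): mult=2, new row 2: (0, 9, -16); set L[2][0]=2
k=1: U[1][1]=3
  eliminate (2,1): mult=3, new row 2: (0, 0, -4); set L[2][1]=3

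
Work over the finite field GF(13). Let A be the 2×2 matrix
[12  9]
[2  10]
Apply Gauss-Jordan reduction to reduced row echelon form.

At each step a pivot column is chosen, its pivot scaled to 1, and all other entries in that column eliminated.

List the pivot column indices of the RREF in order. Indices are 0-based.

[1] R0 /= 12  ⇒  (1, 4)
     R1 -= 2·R0  ⇒  (0, 2)
[2] R1 /= 2  ⇒  (0, 1)
     R0 -= 4·R1  ⇒  (1, 0)

pivot columns: 0, 1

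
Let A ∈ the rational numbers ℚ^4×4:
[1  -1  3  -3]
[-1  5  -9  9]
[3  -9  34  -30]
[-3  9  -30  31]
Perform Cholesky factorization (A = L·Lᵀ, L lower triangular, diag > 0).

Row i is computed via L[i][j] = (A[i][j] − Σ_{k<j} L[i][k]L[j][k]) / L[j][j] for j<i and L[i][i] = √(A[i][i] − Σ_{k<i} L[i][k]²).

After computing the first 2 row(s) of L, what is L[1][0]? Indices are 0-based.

L[1][0] = -1

Step 1: L[0][0] = √(1) = 1.
  L[1][0] = (-1) / L[0][0] = -1.
Step 2: L[1][1] = √(4) = 2.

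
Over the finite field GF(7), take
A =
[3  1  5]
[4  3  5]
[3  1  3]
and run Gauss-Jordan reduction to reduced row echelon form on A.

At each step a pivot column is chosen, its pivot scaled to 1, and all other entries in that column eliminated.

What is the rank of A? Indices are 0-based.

rank = 3

step 1: normalize row 0 (÷3) = (1, 5, 4)
  row 1: subtract 4×row0 = (0, 4, 3)
  row 2: subtract 3×row0 = (0, 0, 5)
step 2: normalize row 1 (÷4) = (0, 1, 6)
  row 0: subtract 5×row1 = (1, 0, 2)
step 3: normalize row 2 (÷5) = (0, 0, 1)
  row 0: subtract 2×row2 = (1, 0, 0)
  row 1: subtract 6×row2 = (0, 1, 0)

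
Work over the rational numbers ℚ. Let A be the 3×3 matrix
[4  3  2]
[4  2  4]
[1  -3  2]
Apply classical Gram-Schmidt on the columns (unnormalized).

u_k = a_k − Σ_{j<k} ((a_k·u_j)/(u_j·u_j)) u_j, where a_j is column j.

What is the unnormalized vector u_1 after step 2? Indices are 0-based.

Step 1: u_0 = a_0 = (4, 4, 1).
Step 2: u_1 = a_1 − (17/33)·u_0 = (31/33, -2/33, -116/33).

u_1 = (31/33, -2/33, -116/33)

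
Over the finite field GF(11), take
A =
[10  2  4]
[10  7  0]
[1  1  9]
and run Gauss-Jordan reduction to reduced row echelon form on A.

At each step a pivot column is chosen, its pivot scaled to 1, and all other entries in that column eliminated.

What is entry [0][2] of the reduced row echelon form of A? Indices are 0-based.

step 1: normalize row 0 (÷10) = (1, 9, 7)
  row 1: subtract 10×row0 = (0, 5, 7)
  row 2: subtract 1×row0 = (0, 3, 2)
step 2: normalize row 1 (÷5) = (0, 1, 8)
  row 0: subtract 9×row1 = (1, 0, 1)
  row 2: subtract 3×row1 = (0, 0, 0)
skip col 2 (zero from row 2)

M[0][2] = 1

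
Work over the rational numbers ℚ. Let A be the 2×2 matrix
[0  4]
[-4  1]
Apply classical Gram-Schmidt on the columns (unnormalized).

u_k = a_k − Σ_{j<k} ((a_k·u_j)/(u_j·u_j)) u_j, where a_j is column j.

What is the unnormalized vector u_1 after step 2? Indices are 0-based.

u_1 = (4, 0)

Step 1: u_0 = a_0 = (0, -4).
Step 2: u_1 = a_1 − (-1/4)·u_0 = (4, 0).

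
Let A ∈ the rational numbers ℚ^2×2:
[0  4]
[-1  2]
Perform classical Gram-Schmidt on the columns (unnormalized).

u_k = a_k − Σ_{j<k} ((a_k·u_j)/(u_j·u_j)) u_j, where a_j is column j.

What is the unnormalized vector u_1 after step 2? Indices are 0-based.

u_1 = (4, 0)

Step 1: u_0 = a_0 = (0, -1).
Step 2: u_1 = a_1 − (-2)·u_0 = (4, 0).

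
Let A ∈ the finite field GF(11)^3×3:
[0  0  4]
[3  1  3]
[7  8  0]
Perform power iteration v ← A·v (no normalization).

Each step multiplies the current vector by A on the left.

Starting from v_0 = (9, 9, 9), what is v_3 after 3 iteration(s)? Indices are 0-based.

v_3 = (10, 9, 6)

v_0 = (9, 9, 9).
v_1 = A·v_0 = (3, 8, 3).
v_2 = A·v_1 = (1, 4, 8).
v_3 = A·v_2 = (10, 9, 6).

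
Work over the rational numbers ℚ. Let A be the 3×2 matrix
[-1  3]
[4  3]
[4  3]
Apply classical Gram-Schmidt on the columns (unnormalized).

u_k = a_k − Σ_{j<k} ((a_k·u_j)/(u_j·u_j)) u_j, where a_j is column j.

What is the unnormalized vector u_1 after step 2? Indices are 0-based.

Step 1: u_0 = a_0 = (-1, 4, 4).
Step 2: u_1 = a_1 − (7/11)·u_0 = (40/11, 5/11, 5/11).

u_1 = (40/11, 5/11, 5/11)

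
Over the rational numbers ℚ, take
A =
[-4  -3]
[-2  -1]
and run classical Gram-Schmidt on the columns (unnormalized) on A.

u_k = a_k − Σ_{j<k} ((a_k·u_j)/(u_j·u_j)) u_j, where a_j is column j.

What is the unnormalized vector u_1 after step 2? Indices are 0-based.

u_1 = (-1/5, 2/5)

Step 1: u_0 = a_0 = (-4, -2).
Step 2: u_1 = a_1 − (7/10)·u_0 = (-1/5, 2/5).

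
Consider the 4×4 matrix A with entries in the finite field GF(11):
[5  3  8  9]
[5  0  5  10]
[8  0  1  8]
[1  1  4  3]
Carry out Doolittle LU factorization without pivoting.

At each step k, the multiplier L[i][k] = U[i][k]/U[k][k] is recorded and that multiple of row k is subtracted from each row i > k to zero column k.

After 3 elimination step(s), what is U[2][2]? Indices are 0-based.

k=0: U[0][0]=5
  eliminate (1,0): mult=1, new row 1: (0, 8, 8, 1); set L[1][0]=1
  eliminate (2,0): mult=6, new row 2: (0, 4, 8, 9); set L[2][0]=6
  eliminate (3,0): mult=9, new row 3: (0, 7, 9, 10); set L[3][0]=9
k=1: U[1][1]=8
  eliminate (2,1): mult=6, new row 2: (0, 0, 4, 3); set L[2][1]=6
  eliminate (3,1): mult=5, new row 3: (0, 0, 2, 5); set L[3][1]=5
k=2: U[2][2]=4
  eliminate (3,2): mult=6, new row 3: (0, 0, 0, 9); set L[3][2]=6

U[2][2] = 4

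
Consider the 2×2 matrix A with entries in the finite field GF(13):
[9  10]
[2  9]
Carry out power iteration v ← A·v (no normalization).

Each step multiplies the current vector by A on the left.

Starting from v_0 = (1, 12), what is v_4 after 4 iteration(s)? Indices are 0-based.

v_0 = (1, 12).
v_1 = A·v_0 = (12, 6).
v_2 = A·v_1 = (12, 0).
v_3 = A·v_2 = (4, 11).
v_4 = A·v_3 = (3, 3).

v_4 = (3, 3)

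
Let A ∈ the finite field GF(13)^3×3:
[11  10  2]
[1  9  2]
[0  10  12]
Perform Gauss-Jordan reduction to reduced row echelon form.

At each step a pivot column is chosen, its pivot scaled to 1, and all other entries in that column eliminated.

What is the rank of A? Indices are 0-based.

rank = 3

[1] R0 /= 11  ⇒  (1, 8, 12)
     R1 -= 1·R0  ⇒  (0, 1, 3)
[2] R1 /= 1  ⇒  (0, 1, 3)
     R0 -= 8·R1  ⇒  (1, 0, 1)
     R2 -= 10·R1  ⇒  (0, 0, 8)
[3] R2 /= 8  ⇒  (0, 0, 1)
     R0 -= 1·R2  ⇒  (1, 0, 0)
     R1 -= 3·R2  ⇒  (0, 1, 0)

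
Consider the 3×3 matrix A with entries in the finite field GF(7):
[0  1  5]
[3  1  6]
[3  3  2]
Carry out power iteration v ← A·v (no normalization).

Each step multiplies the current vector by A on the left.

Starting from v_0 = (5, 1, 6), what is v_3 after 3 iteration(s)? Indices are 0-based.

v_3 = (1, 6, 1)

v_0 = (5, 1, 6).
v_1 = A·v_0 = (3, 3, 2).
v_2 = A·v_1 = (6, 3, 1).
v_3 = A·v_2 = (1, 6, 1).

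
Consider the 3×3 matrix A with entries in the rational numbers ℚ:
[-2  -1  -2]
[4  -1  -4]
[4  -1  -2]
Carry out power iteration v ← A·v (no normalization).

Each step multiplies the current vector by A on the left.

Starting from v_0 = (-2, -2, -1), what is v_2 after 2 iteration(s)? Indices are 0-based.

v_2 = (-6, 50, 42)

v_0 = (-2, -2, -1).
v_1 = A·v_0 = (8, -2, -4).
v_2 = A·v_1 = (-6, 50, 42).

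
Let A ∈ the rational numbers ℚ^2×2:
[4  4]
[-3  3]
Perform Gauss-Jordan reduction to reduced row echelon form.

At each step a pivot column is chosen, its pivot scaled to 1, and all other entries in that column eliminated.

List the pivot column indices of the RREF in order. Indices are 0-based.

[1] R0 /= 4  ⇒  (1, 1)
     R1 -= -3·R0  ⇒  (0, 6)
[2] R1 /= 6  ⇒  (0, 1)
     R0 -= 1·R1  ⇒  (1, 0)

pivot columns: 0, 1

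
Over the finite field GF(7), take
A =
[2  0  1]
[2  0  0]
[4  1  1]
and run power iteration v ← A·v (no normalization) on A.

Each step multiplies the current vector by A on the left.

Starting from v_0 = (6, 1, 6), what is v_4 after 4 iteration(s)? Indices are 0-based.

v_0 = (6, 1, 6).
v_1 = A·v_0 = (4, 5, 3).
v_2 = A·v_1 = (4, 1, 3).
v_3 = A·v_2 = (4, 1, 6).
v_4 = A·v_3 = (0, 1, 2).

v_4 = (0, 1, 2)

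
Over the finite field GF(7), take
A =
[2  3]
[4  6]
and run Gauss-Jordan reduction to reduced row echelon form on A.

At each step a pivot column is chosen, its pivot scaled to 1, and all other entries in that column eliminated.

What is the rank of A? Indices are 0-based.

step 1: normalize row 0 (÷2) = (1, 5)
  row 1: subtract 4×row0 = (0, 0)
skip col 1 (zero from row 1)

rank = 1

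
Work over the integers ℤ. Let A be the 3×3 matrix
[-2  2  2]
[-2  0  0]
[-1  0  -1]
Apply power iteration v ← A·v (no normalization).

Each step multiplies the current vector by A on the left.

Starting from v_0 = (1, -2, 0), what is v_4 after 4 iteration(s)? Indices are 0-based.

v_4 = (-102, -52, -13)

v_0 = (1, -2, 0).
v_1 = A·v_0 = (-6, -2, -1).
v_2 = A·v_1 = (6, 12, 7).
v_3 = A·v_2 = (26, -12, -13).
v_4 = A·v_3 = (-102, -52, -13).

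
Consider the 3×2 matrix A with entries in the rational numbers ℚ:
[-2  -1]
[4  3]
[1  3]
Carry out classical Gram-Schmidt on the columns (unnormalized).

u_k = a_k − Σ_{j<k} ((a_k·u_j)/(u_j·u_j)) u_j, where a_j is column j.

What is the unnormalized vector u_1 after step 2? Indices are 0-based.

u_1 = (13/21, -5/21, 46/21)

Step 1: u_0 = a_0 = (-2, 4, 1).
Step 2: u_1 = a_1 − (17/21)·u_0 = (13/21, -5/21, 46/21).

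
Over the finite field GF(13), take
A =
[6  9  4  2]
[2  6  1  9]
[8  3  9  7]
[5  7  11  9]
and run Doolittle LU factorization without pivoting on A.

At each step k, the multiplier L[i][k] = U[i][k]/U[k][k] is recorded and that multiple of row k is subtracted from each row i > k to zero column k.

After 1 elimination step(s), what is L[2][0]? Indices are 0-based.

[col 0] pivot 6
  R1 -= 9*R0 → (0, 3, 4, 4)  (L[1][0] := 9)
  R2 -= 10*R0 → (0, 4, 8, 0)  (L[2][0] := 10)
  R3 -= 3*R0 → (0, 6, 12, 3)  (L[3][0] := 3)

L[2][0] = 10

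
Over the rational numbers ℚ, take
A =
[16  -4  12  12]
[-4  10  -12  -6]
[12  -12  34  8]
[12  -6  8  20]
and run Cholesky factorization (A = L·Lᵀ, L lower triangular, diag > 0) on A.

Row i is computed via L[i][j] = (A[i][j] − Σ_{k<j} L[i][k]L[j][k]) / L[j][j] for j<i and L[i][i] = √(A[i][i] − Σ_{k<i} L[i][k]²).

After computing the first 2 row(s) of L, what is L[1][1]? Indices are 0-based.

Step 1: L[0][0] = √(16) = 4.
  L[1][0] = (-4) / L[0][0] = -1.
Step 2: L[1][1] = √(9) = 3.

L[1][1] = 3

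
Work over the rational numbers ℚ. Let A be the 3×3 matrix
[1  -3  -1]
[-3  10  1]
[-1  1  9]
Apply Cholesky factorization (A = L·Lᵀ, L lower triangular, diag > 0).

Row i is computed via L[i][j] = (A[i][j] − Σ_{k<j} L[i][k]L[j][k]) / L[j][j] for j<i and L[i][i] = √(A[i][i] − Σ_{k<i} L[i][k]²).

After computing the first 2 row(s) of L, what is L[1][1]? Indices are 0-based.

Step 1: L[0][0] = √(1) = 1.
  L[1][0] = (-3) / L[0][0] = -3.
Step 2: L[1][1] = √(1) = 1.

L[1][1] = 1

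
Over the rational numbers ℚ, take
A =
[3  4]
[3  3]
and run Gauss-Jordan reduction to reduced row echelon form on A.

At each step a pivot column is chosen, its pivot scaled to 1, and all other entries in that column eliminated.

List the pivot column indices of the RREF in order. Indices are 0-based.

pivot(0,0)=3: scale R0 → (1, 4/3)
  clear (1,0): R1 −= (3)R0 → (0, -1)
pivot(1,1)=-1: scale R1 → (0, 1)
  clear (0,1): R0 −= (4/3)R1 → (1, 0)

pivot columns: 0, 1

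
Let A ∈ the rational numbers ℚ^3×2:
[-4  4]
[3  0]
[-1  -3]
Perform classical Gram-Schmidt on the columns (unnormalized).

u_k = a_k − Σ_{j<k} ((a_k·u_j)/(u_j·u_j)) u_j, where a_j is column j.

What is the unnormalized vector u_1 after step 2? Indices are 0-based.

u_1 = (2, 3/2, -7/2)

Step 1: u_0 = a_0 = (-4, 3, -1).
Step 2: u_1 = a_1 − (-1/2)·u_0 = (2, 3/2, -7/2).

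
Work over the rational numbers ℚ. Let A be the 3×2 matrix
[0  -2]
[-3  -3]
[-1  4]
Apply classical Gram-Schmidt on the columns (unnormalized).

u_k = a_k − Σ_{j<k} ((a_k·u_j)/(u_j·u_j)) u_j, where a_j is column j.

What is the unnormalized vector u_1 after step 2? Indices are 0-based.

u_1 = (-2, -3/2, 9/2)

Step 1: u_0 = a_0 = (0, -3, -1).
Step 2: u_1 = a_1 − (1/2)·u_0 = (-2, -3/2, 9/2).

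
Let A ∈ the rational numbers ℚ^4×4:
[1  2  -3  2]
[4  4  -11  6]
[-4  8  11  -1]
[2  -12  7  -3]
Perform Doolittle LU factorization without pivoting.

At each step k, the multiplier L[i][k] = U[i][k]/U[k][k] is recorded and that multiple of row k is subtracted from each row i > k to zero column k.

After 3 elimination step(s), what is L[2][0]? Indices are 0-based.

Step 1: pivot at (0,0) is 1.
  row1 ← row1 − (4)·row0  ⇒  L[1][0]=4, U row1=(0, -4, 1, -2)
  row2 ← row2 − (-4)·row0  ⇒  L[2][0]=-4, U row2=(0, 16, -1, 7)
  row3 ← row3 − (2)·row0  ⇒  L[3][0]=2, U row3=(0, -16, 13, -7)
Step 2: pivot at (1,1) is -4.
  row2 ← row2 − (-4)·row1  ⇒  L[2][1]=-4, U row2=(0, 0, 3, -1)
  row3 ← row3 − (4)·row1  ⇒  L[3][1]=4, U row3=(0, 0, 9, 1)
Step 3: pivot at (2,2) is 3.
  row3 ← row3 − (3)·row2  ⇒  L[3][2]=3, U row3=(0, 0, 0, 4)

L[2][0] = -4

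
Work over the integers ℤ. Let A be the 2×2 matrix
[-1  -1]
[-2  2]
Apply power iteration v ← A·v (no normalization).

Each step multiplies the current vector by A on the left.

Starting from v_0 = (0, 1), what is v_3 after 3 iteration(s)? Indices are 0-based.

v_3 = (-5, 14)

v_0 = (0, 1).
v_1 = A·v_0 = (-1, 2).
v_2 = A·v_1 = (-1, 6).
v_3 = A·v_2 = (-5, 14).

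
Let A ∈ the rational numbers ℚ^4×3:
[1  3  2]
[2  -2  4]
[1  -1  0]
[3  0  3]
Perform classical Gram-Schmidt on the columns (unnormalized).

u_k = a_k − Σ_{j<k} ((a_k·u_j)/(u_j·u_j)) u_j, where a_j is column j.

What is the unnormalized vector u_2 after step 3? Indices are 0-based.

u_2 = (63/103, 158/103, -127/103, -84/103)

Step 1: u_0 = a_0 = (1, 2, 1, 3).
Step 2: u_1 = a_1 − (-2/15)·u_0 = (47/15, -26/15, -13/15, 2/5).
Step 3: u_2 = a_2 − (19/15)·u_0 − (4/103)·u_1 = (63/103, 158/103, -127/103, -84/103).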